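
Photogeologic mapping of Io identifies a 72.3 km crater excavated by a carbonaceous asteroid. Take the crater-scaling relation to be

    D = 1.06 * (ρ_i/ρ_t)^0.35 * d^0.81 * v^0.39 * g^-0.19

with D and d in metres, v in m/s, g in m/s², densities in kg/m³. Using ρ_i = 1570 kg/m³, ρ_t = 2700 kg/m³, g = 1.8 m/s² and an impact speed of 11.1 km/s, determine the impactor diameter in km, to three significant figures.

Rearranging for d: d = [D / (1.06 · (1570/2700)^0.35 · 11100^0.39 · 1.8^-0.19)]^(1/0.81).
D = 72300 m.
(1570/2700)^0.35 = 0.8272
11100^0.39 = 37.82
1.8^-0.19 = 0.8943
Denominator = 1.06 × 0.8272 × 37.82 × 0.8943 = 29.66
D / 29.66 = 72300 / 29.66 = 2438
d = 2438^(1/0.81) = 2438^1.2346 = 15193 m

d ≈ 15.2 km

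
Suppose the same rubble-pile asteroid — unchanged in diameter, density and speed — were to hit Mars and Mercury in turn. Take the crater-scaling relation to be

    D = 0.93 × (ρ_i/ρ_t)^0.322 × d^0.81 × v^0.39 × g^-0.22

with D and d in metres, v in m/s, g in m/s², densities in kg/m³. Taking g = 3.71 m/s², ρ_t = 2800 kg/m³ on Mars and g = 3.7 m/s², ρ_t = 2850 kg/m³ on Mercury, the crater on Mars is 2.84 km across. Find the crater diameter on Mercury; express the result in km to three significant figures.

D ≈ 2.83 km

The impactor-only factors (d, v, ρ_i) cancel in the ratio, leaving D_Mercury/D_Mars = (g_Mercury/g_Mars)^-0.22 · (ρ_t,Mars/ρ_t,Mercury)^0.322.
(3.7/3.71)^-0.22 = 0.9973^-0.22 = 1.001
(2800/2850)^0.322 = 0.9825^0.322 = 0.9943
Ratio = 1.001 × 0.9943 = 0.9953
D_Mercury = 0.9953 × 2.84 km = 2.83 km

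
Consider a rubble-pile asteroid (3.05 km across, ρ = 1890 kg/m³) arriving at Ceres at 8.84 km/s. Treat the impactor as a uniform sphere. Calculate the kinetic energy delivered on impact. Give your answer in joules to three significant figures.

E ≈ 1.10 × 10^21 J

d = 3050 m; v = 8840 m/s.
Mass m = (π/6) ρ d³ = (π/6) × 1890 × (3050)³ = 2.808 × 10^13 kg
E = ½ m v² = 0.5 × 2.808 × 10^13 × (8840)² = 1.097 × 10^21 J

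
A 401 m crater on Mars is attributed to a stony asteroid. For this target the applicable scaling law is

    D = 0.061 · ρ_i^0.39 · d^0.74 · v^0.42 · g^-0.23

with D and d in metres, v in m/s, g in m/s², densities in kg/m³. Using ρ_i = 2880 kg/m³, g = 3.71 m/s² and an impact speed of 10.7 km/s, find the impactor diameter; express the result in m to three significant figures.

Rearranging for d: d = [D / (0.061 · 2880^0.39 · 10700^0.42 · 3.71^-0.23)]^(1/0.74).
2880^0.39 = 22.34
10700^0.42 = 49.24
3.71^-0.23 = 0.7397
Denominator = 0.061 × 22.34 × 49.24 × 0.7397 = 49.63
D / 49.63 = 401 / 49.63 = 8.080
d = 8.080^(1/0.74) = 8.080^1.3514 = 16.84 m

d ≈ 16.8 m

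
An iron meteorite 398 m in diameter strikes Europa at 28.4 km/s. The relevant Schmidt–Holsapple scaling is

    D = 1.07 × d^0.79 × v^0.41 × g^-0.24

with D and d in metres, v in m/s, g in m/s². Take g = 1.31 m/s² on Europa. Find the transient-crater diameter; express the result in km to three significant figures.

In SI units: v = 28400 m/s.
d^0.79 = 398^0.79 = 113.2
v^0.41 = 28400^0.41 = 66.97
g^-0.24 = 1.31^-0.24 = 0.9372
D = 1.07 × 113.2 × 66.97 × 0.9372 = 7602 m
   = 7.602 km

D ≈ 7.60 km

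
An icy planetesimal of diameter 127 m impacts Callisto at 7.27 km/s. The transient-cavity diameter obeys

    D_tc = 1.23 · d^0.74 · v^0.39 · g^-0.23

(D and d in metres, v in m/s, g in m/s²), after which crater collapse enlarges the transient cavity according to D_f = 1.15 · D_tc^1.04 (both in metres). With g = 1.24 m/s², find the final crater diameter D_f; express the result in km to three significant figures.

D_f ≈ 2.08 km

v = 7270 m/s.
d^0.74 = 127^0.74 = 36.04
v^0.39 = 7270^0.39 = 32.06
g^-0.23 = 1.24^-0.23 = 0.9517
D_tc = 1.23 × 36.04 × 32.06 × 0.9517 = 1353 m
D_f = 1.15 × (1353)^1.04 = 2076 m
     = 2.076 km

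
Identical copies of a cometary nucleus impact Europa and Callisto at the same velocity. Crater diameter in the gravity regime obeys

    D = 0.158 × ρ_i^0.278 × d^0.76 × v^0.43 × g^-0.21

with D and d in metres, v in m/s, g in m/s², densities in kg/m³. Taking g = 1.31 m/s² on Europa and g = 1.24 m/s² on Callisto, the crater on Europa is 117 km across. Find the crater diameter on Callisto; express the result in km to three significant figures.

D ≈ 118 km

All impactor-dependent factors cancel in the ratio, leaving D_Callisto/D_Europa = (g_Callisto/g_Europa)^-0.21.
(1.24/1.31)^-0.21 = 0.9466^-0.21 = 1.012
D_Callisto = 1.012 × 117 km = 118 km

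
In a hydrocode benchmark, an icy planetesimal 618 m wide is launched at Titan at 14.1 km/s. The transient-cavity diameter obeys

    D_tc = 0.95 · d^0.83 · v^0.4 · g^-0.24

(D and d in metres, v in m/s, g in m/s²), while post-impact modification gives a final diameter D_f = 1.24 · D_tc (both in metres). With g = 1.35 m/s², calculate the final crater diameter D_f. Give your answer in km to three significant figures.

D_f ≈ 10.4 km

v = 14100 m/s.
d^0.83 = 618^0.83 = 207.3
v^0.4 = 14100^0.4 = 45.68
g^-0.24 = 1.35^-0.24 = 0.9305
D_tc = 0.95 × 207.3 × 45.68 × 0.9305 = 8371 m
D_f = 1.24 × 8371 = 10380 m
     = 10.38 km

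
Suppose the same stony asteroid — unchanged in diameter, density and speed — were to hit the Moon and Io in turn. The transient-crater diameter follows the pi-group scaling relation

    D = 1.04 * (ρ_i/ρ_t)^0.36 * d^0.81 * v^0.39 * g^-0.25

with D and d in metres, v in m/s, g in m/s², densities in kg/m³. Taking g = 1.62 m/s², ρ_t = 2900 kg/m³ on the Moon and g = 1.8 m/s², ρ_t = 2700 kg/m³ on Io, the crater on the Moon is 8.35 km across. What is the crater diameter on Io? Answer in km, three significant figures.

The impactor-only factors (d, v, ρ_i) cancel in the ratio, leaving D_Io/D_Moon = (g_Io/g_Moon)^-0.25 · (ρ_t,Moon/ρ_t,Io)^0.36.
(1.8/1.62)^-0.25 = 1.111^-0.25 = 0.9740
(2900/2700)^0.36 = 1.074^0.36 = 1.026
Ratio = 0.9740 × 1.026 = 0.9993
D_Io = 0.9993 × 8.35 km = 8.34 km

D ≈ 8.34 km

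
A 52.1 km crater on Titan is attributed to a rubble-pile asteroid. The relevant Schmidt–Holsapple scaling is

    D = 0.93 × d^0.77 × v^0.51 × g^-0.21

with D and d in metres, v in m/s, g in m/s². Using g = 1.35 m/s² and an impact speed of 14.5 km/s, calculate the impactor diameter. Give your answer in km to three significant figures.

Rearranging for d: d = [D / (0.93 · 14500^0.51 · 1.35^-0.21)]^(1/0.77).
D = 52100 m.
14500^0.51 = 132.5
1.35^-0.21 = 0.9389
Denominator = 0.93 × 132.5 × 0.9389 = 115.7
D / 115.7 = 52100 / 115.7 = 450.3
d = 450.3^(1/0.77) = 450.3^1.2987 = 2793 m

d ≈ 2.79 km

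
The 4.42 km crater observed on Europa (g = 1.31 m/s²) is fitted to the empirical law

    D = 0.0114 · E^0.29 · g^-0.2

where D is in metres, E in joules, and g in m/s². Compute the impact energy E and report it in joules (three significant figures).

E ≈ 2.25 × 10^19 J

Rearranging: E = [D / (0.0114 · g^-0.2)]^(1/0.29).
D = 4420 m.
g^-0.2 = 1.31^-0.2 = 0.9474
D / (0.0114 × 0.9474) = 4420 / (0.01080) = 4.093 × 10^5
E = (4.093 × 10^5)^3.4483 = 2.249 × 10^19 J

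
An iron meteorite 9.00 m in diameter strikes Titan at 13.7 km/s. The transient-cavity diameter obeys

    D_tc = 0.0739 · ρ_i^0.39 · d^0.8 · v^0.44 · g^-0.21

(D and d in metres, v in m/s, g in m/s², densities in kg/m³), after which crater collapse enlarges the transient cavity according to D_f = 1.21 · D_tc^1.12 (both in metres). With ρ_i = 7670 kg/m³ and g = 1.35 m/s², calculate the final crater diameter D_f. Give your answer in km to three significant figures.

D_f ≈ 2.37 km

v = 13700 m/s.
ρ_i^0.39 = 7670^0.39 = 32.74
d^0.8 = 9^0.8 = 5.800
v^0.44 = 13700^0.44 = 66.09
g^-0.21 = 1.35^-0.21 = 0.9389
D_tc = 0.0739 × 32.74 × 5.800 × 66.09 × 0.9389 = 870.8 m
D_f = 1.21 × (870.8)^1.12 = 2374 m
     = 2.374 km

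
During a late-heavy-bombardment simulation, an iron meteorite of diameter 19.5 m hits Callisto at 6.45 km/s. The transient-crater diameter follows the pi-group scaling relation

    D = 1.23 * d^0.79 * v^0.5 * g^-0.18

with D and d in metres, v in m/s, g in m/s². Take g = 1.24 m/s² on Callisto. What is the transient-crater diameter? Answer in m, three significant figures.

D ≈ 993 m

In SI units: v = 6450 m/s.
d^0.79 = 19.5^0.79 = 10.45
v^0.5 = 6450^0.5 = 80.31
g^-0.18 = 1.24^-0.18 = 0.9620
D = 1.23 × 10.45 × 80.31 × 0.9620 = 993.0 m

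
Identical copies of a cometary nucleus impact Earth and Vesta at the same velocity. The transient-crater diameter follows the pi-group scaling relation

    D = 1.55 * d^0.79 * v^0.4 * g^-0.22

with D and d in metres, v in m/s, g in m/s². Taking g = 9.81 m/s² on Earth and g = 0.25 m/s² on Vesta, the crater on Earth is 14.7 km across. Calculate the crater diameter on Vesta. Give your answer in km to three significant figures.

All impactor-dependent factors cancel in the ratio, leaving D_Vesta/D_Earth = (g_Vesta/g_Earth)^-0.22.
(0.25/9.81)^-0.22 = 0.02548^-0.22 = 2.242
D_Vesta = 2.242 × 14.7 km = 33.0 km

D ≈ 33.0 km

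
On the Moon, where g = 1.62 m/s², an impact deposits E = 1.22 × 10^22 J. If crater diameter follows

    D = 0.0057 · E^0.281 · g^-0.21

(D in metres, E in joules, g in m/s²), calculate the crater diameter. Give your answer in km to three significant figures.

E^0.281 = (1.22 × 10^22)^0.281 = 1.608 × 10^6
g^-0.21 = 1.62^-0.21 = 0.9037
D = 0.0057 × 1.608 × 10^6 × 0.9037 = 8283 m
   = 8.283 km

D ≈ 8.28 km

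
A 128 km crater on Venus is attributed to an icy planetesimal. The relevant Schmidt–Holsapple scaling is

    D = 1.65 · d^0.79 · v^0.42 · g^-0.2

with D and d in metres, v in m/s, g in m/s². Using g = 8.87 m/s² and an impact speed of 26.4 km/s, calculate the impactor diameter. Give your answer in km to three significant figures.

d ≈ 12.0 km

Rearranging for d: d = [D / (1.65 · 26400^0.42 · 8.87^-0.2)]^(1/0.79).
D = 128000 m.
26400^0.42 = 71.96
8.87^-0.2 = 0.6463
Denominator = 1.65 × 71.96 × 0.6463 = 76.74
D / 76.74 = 128000 / 76.74 = 1668
d = 1668^(1/0.79) = 1668^1.2658 = 11985 m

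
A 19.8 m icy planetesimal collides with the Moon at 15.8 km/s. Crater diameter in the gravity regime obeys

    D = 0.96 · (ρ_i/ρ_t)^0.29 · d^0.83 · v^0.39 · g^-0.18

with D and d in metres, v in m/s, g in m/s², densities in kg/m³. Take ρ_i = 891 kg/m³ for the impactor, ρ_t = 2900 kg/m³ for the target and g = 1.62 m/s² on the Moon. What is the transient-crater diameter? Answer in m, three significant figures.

D ≈ 323 m

In SI units: v = 15800 m/s.
(ρ_i/ρ_t)^0.29 = (891/2900)^0.29 = 0.7102
d^0.83 = 19.8^0.83 = 11.92
v^0.39 = 15800^0.39 = 43.40
g^-0.18 = 1.62^-0.18 = 0.9168
D = 0.96 × 0.7102 × 11.92 × 43.40 × 0.9168 = 323.4 m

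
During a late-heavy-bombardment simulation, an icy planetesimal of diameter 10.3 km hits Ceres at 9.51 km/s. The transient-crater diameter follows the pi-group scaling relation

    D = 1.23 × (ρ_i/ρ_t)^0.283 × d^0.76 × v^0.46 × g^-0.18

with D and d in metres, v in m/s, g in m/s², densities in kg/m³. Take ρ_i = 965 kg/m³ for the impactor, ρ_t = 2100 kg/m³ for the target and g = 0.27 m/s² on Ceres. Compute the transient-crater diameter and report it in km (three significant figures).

D ≈ 94.7 km

In SI units: d = 10300 m, v = 9510 m/s.
(ρ_i/ρ_t)^0.283 = (965/2100)^0.283 = 0.8025
d^0.76 = 10300^0.76 = 1121
v^0.46 = 9510^0.46 = 67.60
g^-0.18 = 0.27^-0.18 = 1.266
D = 1.23 × 0.8025 × 1121 × 67.60 × 1.266 = 94697 m
   = 94.70 km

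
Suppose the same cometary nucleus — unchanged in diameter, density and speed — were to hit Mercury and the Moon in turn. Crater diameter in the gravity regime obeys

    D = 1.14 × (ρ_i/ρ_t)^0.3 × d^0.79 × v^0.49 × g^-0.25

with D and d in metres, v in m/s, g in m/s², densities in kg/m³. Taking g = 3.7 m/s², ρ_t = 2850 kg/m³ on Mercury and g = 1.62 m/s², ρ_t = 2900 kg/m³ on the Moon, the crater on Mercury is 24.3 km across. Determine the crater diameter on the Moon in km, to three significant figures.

The impactor-only factors (d, v, ρ_i) cancel in the ratio, leaving D_Moon/D_Mercury = (g_Moon/g_Mercury)^-0.25 · (ρ_t,Mercury/ρ_t,Moon)^0.3.
(1.62/3.7)^-0.25 = 0.4378^-0.25 = 1.229
(2850/2900)^0.3 = 0.9828^0.3 = 0.9948
Ratio = 1.229 × 0.9948 = 1.223
D_Moon = 1.223 × 24.3 km = 29.7 km

D ≈ 29.7 km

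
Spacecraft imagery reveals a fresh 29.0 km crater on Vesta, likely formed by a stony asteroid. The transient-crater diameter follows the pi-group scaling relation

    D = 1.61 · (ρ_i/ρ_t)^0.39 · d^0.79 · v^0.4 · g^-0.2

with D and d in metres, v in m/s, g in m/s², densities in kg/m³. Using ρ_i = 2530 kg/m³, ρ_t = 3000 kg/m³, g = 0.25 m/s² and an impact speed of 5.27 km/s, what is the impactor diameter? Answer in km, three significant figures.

d ≈ 2.43 km

Rearranging for d: d = [D / (1.61 · (2530/3000)^0.39 · 5270^0.4 · 0.25^-0.2)]^(1/0.79).
D = 29000 m.
(2530/3000)^0.39 = 0.9357
5270^0.4 = 30.81
0.25^-0.2 = 1.320
Denominator = 1.61 × 0.9357 × 30.81 × 1.320 = 61.27
D / 61.27 = 29000 / 61.27 = 473.3
d = 473.3^(1/0.79) = 473.3^1.2658 = 2433 m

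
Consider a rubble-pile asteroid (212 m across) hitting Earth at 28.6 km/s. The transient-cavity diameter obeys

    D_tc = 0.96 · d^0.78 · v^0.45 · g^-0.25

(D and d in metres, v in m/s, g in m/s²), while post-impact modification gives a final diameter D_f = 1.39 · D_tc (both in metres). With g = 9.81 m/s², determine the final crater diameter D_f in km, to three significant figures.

D_f ≈ 4.98 km

v = 28600 m/s.
d^0.78 = 212^0.78 = 65.24
v^0.45 = 28600^0.45 = 101.2
g^-0.25 = 9.81^-0.25 = 0.5650
D_tc = 0.96 × 65.24 × 101.2 × 0.5650 = 3581 m
D_f = 1.39 × 3581 = 4978 m
     = 4.978 km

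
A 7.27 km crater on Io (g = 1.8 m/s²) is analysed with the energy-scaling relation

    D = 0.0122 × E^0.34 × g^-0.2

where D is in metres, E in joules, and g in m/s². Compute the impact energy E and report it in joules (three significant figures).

E ≈ 1.37 × 10^17 J

Rearranging: E = [D / (0.0122 · g^-0.2)]^(1/0.34).
D = 7270 m.
g^-0.2 = 1.8^-0.2 = 0.8891
D / (0.0122 × 0.8891) = 7270 / (0.01085) = 6.700 × 10^5
E = (6.700 × 10^5)^2.9412 = 1.367 × 10^17 J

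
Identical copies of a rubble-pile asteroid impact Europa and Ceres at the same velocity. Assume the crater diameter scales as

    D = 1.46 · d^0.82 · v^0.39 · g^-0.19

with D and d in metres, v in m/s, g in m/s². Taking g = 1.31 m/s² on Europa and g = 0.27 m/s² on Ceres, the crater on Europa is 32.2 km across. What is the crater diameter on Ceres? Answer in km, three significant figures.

All impactor-dependent factors cancel in the ratio, leaving D_Ceres/D_Europa = (g_Ceres/g_Europa)^-0.19.
(0.27/1.31)^-0.19 = 0.2061^-0.19 = 1.350
D_Ceres = 1.350 × 32.2 km = 43.5 km

D ≈ 43.5 km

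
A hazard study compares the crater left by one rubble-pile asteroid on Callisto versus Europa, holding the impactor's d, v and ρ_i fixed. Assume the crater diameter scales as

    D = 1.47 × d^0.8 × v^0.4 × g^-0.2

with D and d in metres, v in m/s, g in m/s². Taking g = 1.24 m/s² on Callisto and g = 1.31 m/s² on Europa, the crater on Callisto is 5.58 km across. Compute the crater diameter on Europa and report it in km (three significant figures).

D ≈ 5.52 km

All impactor-dependent factors cancel in the ratio, leaving D_Europa/D_Callisto = (g_Europa/g_Callisto)^-0.2.
(1.31/1.24)^-0.2 = 1.056^-0.2 = 0.9892
D_Europa = 0.9892 × 5.58 km = 5.52 km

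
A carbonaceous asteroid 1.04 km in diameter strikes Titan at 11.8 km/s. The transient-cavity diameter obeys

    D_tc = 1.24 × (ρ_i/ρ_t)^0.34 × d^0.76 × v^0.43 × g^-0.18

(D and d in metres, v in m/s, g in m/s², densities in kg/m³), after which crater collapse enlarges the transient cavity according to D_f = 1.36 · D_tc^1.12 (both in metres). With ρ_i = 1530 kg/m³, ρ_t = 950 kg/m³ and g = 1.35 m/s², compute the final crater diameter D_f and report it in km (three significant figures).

In SI: d = 1040 m, v = 11800 m/s.
(ρ_i/ρ_t)^0.34 = (1530/950)^0.34 = 1.176
d^0.76 = 1040^0.76 = 196.3
v^0.43 = 11800^0.43 = 56.35
g^-0.18 = 1.35^-0.18 = 0.9474
D_tc = 1.24 × 1.176 × 196.3 × 56.35 × 0.9474 = 15280 m
D_f = 1.36 × (15280)^1.12 = 66032 m
     = 66.03 km

D_f ≈ 66.0 km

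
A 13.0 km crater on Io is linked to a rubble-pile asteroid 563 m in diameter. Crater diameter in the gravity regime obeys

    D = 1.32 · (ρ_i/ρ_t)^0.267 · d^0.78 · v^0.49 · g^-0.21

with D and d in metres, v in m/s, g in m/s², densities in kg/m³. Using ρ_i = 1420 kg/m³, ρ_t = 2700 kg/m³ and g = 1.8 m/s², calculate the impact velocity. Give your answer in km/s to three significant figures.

Rearranging for v: v = [D / (1.32 · (1420/2700)^0.267 · 563^0.78 · 1.8^-0.21)]^(1/0.49).
D = 13000 m.
(1420/2700)^0.267 = 0.8423
563^0.78 = 139.8
1.8^-0.21 = 0.8839
Denominator = 1.32 × 0.8423 × 139.8 × 0.8839 = 137.4
D / 137.4 = 13000 / 137.4 = 94.61
v = 94.61^(1/0.49) = 94.61^2.0408 = 10777 m/s

v ≈ 10.8 km/s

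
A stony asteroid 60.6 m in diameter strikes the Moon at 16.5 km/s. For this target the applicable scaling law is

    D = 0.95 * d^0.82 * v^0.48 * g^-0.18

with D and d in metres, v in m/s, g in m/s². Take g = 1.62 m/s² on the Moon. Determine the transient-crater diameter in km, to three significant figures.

In SI units: v = 16500 m/s.
d^0.82 = 60.6^0.82 = 28.95
v^0.48 = 16500^0.48 = 105.8
g^-0.18 = 1.62^-0.18 = 0.9168
D = 0.95 × 28.95 × 105.8 × 0.9168 = 2668 m
   = 2.668 km

D ≈ 2.67 km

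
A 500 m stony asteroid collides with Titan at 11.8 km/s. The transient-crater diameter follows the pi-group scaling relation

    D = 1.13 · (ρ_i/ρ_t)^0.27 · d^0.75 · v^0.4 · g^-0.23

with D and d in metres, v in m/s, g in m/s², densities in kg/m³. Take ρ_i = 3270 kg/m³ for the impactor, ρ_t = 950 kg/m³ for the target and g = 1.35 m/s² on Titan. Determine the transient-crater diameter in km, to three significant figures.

In SI units: v = 11800 m/s.
(ρ_i/ρ_t)^0.27 = (3270/950)^0.27 = 1.396
d^0.75 = 500^0.75 = 105.7
v^0.4 = 11800^0.4 = 42.54
g^-0.23 = 1.35^-0.23 = 0.9333
D = 1.13 × 1.396 × 105.7 × 42.54 × 0.9333 = 6620 m
   = 6.620 km

D ≈ 6.62 km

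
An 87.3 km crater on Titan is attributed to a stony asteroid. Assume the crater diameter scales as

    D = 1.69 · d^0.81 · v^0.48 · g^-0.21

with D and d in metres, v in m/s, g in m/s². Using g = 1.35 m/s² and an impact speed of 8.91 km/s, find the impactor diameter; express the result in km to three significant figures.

d ≈ 3.25 km

Rearranging for d: d = [D / (1.69 · 8910^0.48 · 1.35^-0.21)]^(1/0.81).
D = 87300 m.
8910^0.48 = 78.69
1.35^-0.21 = 0.9389
Denominator = 1.69 × 78.69 × 0.9389 = 124.9
D / 124.9 = 87300 / 124.9 = 699.0
d = 699.0^(1/0.81) = 699.0^1.2346 = 3249 m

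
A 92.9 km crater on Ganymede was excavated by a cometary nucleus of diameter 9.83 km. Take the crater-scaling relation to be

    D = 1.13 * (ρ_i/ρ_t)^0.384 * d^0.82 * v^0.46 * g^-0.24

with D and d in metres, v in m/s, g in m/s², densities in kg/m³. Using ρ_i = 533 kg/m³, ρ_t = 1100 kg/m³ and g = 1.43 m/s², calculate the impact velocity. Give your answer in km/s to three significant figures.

v ≈ 8.15 km/s

Rearranging for v: v = [D / (1.13 · (533/1100)^0.384 · 9830^0.82 · 1.43^-0.24)]^(1/0.46).
D = 92900 m.
(533/1100)^0.384 = 0.7571
9830^0.82 = 1879
1.43^-0.24 = 0.9177
Denominator = 1.13 × 0.7571 × 1879 × 0.9177 = 1475
D / 1475 = 92900 / 1475 = 62.98
v = 62.98^(1/0.46) = 62.98^2.1739 = 8152 m/s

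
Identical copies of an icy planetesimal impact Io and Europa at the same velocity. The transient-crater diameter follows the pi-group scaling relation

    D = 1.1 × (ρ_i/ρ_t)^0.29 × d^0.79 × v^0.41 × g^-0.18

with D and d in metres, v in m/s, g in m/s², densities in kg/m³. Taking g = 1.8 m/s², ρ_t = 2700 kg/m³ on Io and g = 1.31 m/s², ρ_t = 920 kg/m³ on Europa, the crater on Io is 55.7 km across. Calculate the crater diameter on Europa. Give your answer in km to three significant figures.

D ≈ 80.6 km

The impactor-only factors (d, v, ρ_i) cancel in the ratio, leaving D_Europa/D_Io = (g_Europa/g_Io)^-0.18 · (ρ_t,Io/ρ_t,Europa)^0.29.
(1.31/1.8)^-0.18 = 0.7278^-0.18 = 1.059
(2700/920)^0.29 = 2.935^0.29 = 1.366
Ratio = 1.059 × 1.366 = 1.447
D_Europa = 1.447 × 55.7 km = 80.6 km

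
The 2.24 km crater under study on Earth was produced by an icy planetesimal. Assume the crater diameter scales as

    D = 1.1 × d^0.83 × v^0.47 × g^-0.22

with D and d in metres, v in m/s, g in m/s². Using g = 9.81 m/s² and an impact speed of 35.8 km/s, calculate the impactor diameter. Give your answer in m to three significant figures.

Rearranging for d: d = [D / (1.1 · 35800^0.47 · 9.81^-0.22)]^(1/0.83).
D = 2240 m.
35800^0.47 = 138.1
9.81^-0.22 = 0.6051
Denominator = 1.1 × 138.1 × 0.6051 = 91.92
D / 91.92 = 2240 / 91.92 = 24.37
d = 24.37^(1/0.83) = 24.37^1.2048 = 46.87 m

d ≈ 46.9 m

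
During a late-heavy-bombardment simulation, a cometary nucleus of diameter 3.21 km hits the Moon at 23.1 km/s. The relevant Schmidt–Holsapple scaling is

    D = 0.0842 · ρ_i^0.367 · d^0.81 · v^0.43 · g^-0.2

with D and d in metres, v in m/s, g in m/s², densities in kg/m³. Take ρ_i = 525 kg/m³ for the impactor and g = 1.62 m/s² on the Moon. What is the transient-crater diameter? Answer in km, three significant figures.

In SI units: d = 3210 m, v = 23100 m/s.
ρ_i^0.367 = 525^0.367 = 9.961
d^0.81 = 3210^0.81 = 692.3
v^0.43 = 23100^0.43 = 75.22
g^-0.2 = 1.62^-0.2 = 0.9080
D = 0.0842 × 9.961 × 692.3 × 75.22 × 0.9080 = 39658 m
   = 39.66 km

D ≈ 39.7 km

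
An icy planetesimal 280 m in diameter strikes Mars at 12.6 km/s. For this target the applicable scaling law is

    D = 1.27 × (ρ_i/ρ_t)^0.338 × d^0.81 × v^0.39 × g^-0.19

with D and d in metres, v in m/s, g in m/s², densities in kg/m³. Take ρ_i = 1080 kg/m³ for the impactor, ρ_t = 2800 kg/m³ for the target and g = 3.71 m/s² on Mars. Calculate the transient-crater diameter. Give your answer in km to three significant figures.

In SI units: v = 12600 m/s.
(ρ_i/ρ_t)^0.338 = (1080/2800)^0.338 = 0.7247
d^0.81 = 280^0.81 = 95.98
v^0.39 = 12600^0.39 = 39.73
g^-0.19 = 3.71^-0.19 = 0.7795
D = 1.27 × 0.7247 × 95.98 × 39.73 × 0.7795 = 2736 m
   = 2.736 km

D ≈ 2.74 km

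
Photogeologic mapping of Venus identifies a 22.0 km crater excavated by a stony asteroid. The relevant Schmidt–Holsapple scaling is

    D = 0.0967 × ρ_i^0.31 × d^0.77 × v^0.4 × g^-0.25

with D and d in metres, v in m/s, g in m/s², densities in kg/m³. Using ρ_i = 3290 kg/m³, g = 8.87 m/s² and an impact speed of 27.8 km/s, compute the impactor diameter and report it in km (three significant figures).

Rearranging for d: d = [D / (0.0967 · 3290^0.31 · 27800^0.4 · 8.87^-0.25)]^(1/0.77).
D = 22000 m.
3290^0.31 = 12.31
27800^0.4 = 59.93
8.87^-0.25 = 0.5795
Denominator = 0.0967 × 12.31 × 59.93 × 0.5795 = 41.34
D / 41.34 = 22000 / 41.34 = 532.2
d = 532.2^(1/0.77) = 532.2^1.2987 = 3470 m

d ≈ 3.47 km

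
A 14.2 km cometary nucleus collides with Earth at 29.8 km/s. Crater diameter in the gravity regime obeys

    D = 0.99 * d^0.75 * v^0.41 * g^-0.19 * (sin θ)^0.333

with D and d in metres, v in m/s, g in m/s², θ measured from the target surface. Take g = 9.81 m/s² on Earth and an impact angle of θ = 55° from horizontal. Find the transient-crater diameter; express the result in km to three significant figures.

D ≈ 53.3 km

In SI units: d = 14200 m, v = 29800 m/s.
d^0.75 = 14200^0.75 = 1301
v^0.41 = 29800^0.41 = 68.30
g^-0.19 = 9.81^-0.19 = 0.6480
(sin 55°)^0.333 = 0.8192^0.333 = 0.9357
D = 0.99 × 1301 × 68.30 × 0.6480 × 0.9357 = 53339 m
   = 53.34 km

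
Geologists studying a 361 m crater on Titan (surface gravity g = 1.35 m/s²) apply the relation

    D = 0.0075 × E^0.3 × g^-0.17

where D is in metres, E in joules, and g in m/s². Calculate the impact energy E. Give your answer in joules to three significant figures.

Rearranging: E = [D / (0.0075 · g^-0.17)]^(1/0.3).
g^-0.17 = 1.35^-0.17 = 0.9503
D / (0.0075 × 0.9503) = 361 / (7.127 × 10^-3) = 5.065 × 10^4
E = (5.065 × 10^4)^3.3333 = 4.806 × 10^15 J

E ≈ 4.81 × 10^15 J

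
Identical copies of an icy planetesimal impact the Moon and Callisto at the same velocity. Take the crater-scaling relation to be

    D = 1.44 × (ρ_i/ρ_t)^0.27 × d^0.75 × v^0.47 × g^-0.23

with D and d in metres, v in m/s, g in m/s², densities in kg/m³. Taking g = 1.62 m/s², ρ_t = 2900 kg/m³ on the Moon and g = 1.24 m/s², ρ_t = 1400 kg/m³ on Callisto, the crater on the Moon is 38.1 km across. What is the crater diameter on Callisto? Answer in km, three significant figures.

The impactor-only factors (d, v, ρ_i) cancel in the ratio, leaving D_Callisto/D_Moon = (g_Callisto/g_Moon)^-0.23 · (ρ_t,Moon/ρ_t,Callisto)^0.27.
(1.24/1.62)^-0.23 = 0.7654^-0.23 = 1.063
(2900/1400)^0.27 = 2.071^0.27 = 1.217
Ratio = 1.063 × 1.217 = 1.294
D_Callisto = 1.294 × 38.1 km = 49.3 km

D ≈ 49.3 km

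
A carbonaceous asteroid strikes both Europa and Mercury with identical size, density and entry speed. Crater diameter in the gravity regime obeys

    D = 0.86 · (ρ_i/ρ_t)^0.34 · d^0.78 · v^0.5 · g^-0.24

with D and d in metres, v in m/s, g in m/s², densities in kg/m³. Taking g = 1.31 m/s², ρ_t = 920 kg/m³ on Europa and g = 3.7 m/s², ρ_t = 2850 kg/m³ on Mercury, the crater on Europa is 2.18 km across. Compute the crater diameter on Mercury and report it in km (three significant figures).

The impactor-only factors (d, v, ρ_i) cancel in the ratio, leaving D_Mercury/D_Europa = (g_Mercury/g_Europa)^-0.24 · (ρ_t,Europa/ρ_t,Mercury)^0.34.
(3.7/1.31)^-0.24 = 2.824^-0.24 = 0.7795
(920/2850)^0.34 = 0.3228^0.34 = 0.6808
Ratio = 0.7795 × 0.6808 = 0.5307
D_Mercury = 0.5307 × 2.18 km = 1.16 km

D ≈ 1.16 km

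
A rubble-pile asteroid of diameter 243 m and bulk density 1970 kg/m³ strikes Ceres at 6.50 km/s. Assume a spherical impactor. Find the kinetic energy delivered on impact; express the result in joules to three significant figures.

E ≈ 3.13 × 10^17 J

v = 6500 m/s.
Mass m = (π/6) ρ d³ = (π/6) × 1970 × (243)³ = 1.480 × 10^10 kg
E = ½ m v² = 0.5 × 1.480 × 10^10 × (6500)² = 3.127 × 10^17 J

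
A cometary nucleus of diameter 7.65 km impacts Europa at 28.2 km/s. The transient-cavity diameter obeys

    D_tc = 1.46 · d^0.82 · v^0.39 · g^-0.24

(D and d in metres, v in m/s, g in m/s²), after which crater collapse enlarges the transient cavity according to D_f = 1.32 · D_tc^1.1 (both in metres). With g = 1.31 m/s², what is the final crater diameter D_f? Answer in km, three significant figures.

In SI: d = 7650 m, v = 28200 m/s.
d^0.82 = 7650^0.82 = 1530
v^0.39 = 28200^0.39 = 54.40
g^-0.24 = 1.31^-0.24 = 0.9372
D_tc = 1.46 × 1530 × 54.40 × 0.9372 = 1.139 × 10^5 m
D_f = 1.32 × (1.139 × 10^5)^1.1 = 4.817 × 10^5 m
     = 481.7 km

D_f ≈ 482 km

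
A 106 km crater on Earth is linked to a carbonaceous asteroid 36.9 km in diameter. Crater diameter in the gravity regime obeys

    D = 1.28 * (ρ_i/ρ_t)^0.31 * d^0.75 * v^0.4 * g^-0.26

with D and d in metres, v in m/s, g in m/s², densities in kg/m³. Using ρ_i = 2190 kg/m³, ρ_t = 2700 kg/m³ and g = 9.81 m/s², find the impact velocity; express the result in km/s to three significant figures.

v ≈ 28.0 km/s

Rearranging for v: v = [D / (1.28 · (2190/2700)^0.31 · 36900^0.75 · 9.81^-0.26)]^(1/0.4).
D = 106000 m.
(2190/2700)^0.31 = 0.9372
36900^0.75 = 2662
9.81^-0.26 = 0.5523
Denominator = 1.28 × 0.9372 × 2662 × 0.5523 = 1764
D / 1764 = 106000 / 1764 = 60.09
v = 60.09^(1/0.4) = 60.09^2.5 = 27990 m/s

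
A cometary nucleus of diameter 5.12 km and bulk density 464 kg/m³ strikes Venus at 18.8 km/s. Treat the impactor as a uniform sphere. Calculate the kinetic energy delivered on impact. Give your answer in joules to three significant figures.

E ≈ 5.76 × 10^21 J

d = 5120 m; v = 18800 m/s.
Mass m = (π/6) ρ d³ = (π/6) × 464 × (5120)³ = 3.261 × 10^13 kg
E = ½ m v² = 0.5 × 3.261 × 10^13 × (18800)² = 5.763 × 10^21 J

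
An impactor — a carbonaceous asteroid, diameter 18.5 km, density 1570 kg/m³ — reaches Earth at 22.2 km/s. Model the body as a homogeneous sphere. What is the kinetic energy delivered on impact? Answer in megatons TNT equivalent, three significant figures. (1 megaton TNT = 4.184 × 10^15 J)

E ≈ 3.07 × 10^8 Mt TNT

d = 18500 m; v = 22200 m/s.
Mass m = (π/6) ρ d³ = (π/6) × 1570 × (18500)³ = 5.205 × 10^15 kg
E = ½ m v² = 0.5 × 5.205 × 10^15 × (22200)² = 1.283 × 10^24 J
   = 1.283 × 10^24 / 4.184×10^15 = 3.066 × 10^8 Mt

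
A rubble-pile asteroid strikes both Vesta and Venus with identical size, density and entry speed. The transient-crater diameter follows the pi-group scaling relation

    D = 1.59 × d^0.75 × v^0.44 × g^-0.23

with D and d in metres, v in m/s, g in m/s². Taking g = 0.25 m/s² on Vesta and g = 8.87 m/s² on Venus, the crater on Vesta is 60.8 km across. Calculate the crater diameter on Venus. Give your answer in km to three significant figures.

All impactor-dependent factors cancel in the ratio, leaving D_Venus/D_Vesta = (g_Venus/g_Vesta)^-0.23.
(8.87/0.25)^-0.23 = 35.48^-0.23 = 0.4401
D_Venus = 0.4401 × 60.8 km = 26.8 km

D ≈ 26.8 km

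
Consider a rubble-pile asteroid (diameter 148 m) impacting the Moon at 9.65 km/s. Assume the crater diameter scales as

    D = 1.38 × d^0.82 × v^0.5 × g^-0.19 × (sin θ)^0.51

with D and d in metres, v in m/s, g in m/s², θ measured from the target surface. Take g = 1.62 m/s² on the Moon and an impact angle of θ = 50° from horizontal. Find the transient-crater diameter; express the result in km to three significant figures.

In SI units: v = 9650 m/s.
d^0.82 = 148^0.82 = 60.20
v^0.5 = 9650^0.5 = 98.23
g^-0.19 = 1.62^-0.19 = 0.9124
(sin 50°)^0.51 = 0.7660^0.51 = 0.8729
D = 1.38 × 60.20 × 98.23 × 0.9124 × 0.8729 = 6499 m
   = 6.499 km

D ≈ 6.50 km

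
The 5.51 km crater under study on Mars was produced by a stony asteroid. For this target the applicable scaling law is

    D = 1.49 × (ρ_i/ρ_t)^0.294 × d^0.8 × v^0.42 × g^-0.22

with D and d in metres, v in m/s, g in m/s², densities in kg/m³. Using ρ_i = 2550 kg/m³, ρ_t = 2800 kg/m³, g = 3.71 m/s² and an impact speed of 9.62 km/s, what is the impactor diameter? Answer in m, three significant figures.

Rearranging for d: d = [D / (1.49 · (2550/2800)^0.294 · 9620^0.42 · 3.71^-0.22)]^(1/0.8).
D = 5510 m.
(2550/2800)^0.294 = 0.9729
9620^0.42 = 47.09
3.71^-0.22 = 0.7494
Denominator = 1.49 × 0.9729 × 47.09 × 0.7494 = 51.16
D / 51.16 = 5510 / 51.16 = 107.7
d = 107.7^(1/0.8) = 107.7^1.25 = 347.0 m

d ≈ 347 m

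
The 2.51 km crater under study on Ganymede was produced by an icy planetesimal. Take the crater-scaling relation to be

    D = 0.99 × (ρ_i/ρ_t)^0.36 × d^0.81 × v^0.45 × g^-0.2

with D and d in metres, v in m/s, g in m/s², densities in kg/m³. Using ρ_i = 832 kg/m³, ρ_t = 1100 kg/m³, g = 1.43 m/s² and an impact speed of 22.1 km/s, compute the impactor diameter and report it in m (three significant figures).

d ≈ 76.1 m

Rearranging for d: d = [D / (0.99 · (832/1100)^0.36 · 22100^0.45 · 1.43^-0.2)]^(1/0.81).
D = 2510 m.
(832/1100)^0.36 = 0.9044
22100^0.45 = 90.15
1.43^-0.2 = 0.9310
Denominator = 0.99 × 0.9044 × 90.15 × 0.9310 = 75.15
D / 75.15 = 2510 / 75.15 = 33.40
d = 33.40^(1/0.81) = 33.40^1.2346 = 76.07 m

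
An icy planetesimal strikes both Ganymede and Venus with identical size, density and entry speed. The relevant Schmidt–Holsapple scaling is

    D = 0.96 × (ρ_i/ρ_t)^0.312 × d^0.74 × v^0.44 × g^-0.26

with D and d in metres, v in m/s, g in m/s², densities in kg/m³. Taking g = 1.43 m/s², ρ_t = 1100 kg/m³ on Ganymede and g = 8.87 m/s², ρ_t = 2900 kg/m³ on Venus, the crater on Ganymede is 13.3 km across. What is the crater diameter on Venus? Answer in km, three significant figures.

D ≈ 6.12 km

The impactor-only factors (d, v, ρ_i) cancel in the ratio, leaving D_Venus/D_Ganymede = (g_Venus/g_Ganymede)^-0.26 · (ρ_t,Ganymede/ρ_t,Venus)^0.312.
(8.87/1.43)^-0.26 = 6.203^-0.26 = 0.6222
(1100/2900)^0.312 = 0.3793^0.312 = 0.7390
Ratio = 0.6222 × 0.7390 = 0.4598
D_Venus = 0.4598 × 13.3 km = 6.12 km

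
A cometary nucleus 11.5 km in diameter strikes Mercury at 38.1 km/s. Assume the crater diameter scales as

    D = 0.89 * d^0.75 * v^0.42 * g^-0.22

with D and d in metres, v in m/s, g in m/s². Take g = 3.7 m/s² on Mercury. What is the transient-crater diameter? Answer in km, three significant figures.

D ≈ 62.2 km

In SI units: d = 11500 m, v = 38100 m/s.
d^0.75 = 11500^0.75 = 1111
v^0.42 = 38100^0.42 = 83.94
g^-0.22 = 3.7^-0.22 = 0.7499
D = 0.89 × 1111 × 83.94 × 0.7499 = 62241 m
   = 62.24 km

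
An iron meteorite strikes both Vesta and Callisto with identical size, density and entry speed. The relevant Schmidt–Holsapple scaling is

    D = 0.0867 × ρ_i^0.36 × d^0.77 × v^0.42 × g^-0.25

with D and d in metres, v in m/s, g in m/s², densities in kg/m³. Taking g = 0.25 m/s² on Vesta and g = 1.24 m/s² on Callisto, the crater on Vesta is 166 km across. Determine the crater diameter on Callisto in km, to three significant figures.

D ≈ 111 km

All impactor-dependent factors cancel in the ratio, leaving D_Callisto/D_Vesta = (g_Callisto/g_Vesta)^-0.25.
(1.24/0.25)^-0.25 = 4.960^-0.25 = 0.6701
D_Callisto = 0.6701 × 166 km = 111 km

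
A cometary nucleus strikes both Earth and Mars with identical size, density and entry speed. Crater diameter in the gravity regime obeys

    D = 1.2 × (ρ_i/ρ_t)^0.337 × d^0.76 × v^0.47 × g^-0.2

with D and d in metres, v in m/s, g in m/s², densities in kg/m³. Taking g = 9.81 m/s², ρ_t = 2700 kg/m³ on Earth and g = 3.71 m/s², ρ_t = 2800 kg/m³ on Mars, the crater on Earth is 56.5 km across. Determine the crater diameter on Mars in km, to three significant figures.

D ≈ 67.8 km

The impactor-only factors (d, v, ρ_i) cancel in the ratio, leaving D_Mars/D_Earth = (g_Mars/g_Earth)^-0.2 · (ρ_t,Earth/ρ_t,Mars)^0.337.
(3.71/9.81)^-0.2 = 0.3782^-0.2 = 1.215
(2700/2800)^0.337 = 0.9643^0.337 = 0.9878
Ratio = 1.215 × 0.9878 = 1.200
D_Mars = 1.200 × 56.5 km = 67.8 km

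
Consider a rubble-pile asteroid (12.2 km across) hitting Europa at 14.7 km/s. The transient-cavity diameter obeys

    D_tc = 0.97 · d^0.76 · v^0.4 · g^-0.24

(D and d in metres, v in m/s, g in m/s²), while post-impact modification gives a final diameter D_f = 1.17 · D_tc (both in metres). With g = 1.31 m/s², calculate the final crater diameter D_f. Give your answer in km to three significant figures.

In SI: d = 12200 m, v = 14700 m/s.
d^0.76 = 12200^0.76 = 1275
v^0.4 = 14700^0.4 = 46.44
g^-0.24 = 1.31^-0.24 = 0.9372
D_tc = 0.97 × 1275 × 46.44 × 0.9372 = 53830 m
D_f = 1.17 × 53830 = 62981 m
     = 62.98 km

D_f ≈ 63.0 km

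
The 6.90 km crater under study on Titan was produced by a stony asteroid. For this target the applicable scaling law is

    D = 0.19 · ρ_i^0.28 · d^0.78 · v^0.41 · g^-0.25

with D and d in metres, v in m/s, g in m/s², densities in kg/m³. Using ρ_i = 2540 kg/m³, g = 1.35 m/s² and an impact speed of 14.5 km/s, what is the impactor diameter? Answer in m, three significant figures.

d ≈ 301 m

Rearranging for d: d = [D / (0.19 · 2540^0.28 · 14500^0.41 · 1.35^-0.25)]^(1/0.78).
D = 6900 m.
2540^0.28 = 8.982
14500^0.41 = 50.83
1.35^-0.25 = 0.9277
Denominator = 0.19 × 8.982 × 50.83 × 0.9277 = 80.47
D / 80.47 = 6900 / 80.47 = 85.75
d = 85.75^(1/0.78) = 85.75^1.2821 = 301.0 m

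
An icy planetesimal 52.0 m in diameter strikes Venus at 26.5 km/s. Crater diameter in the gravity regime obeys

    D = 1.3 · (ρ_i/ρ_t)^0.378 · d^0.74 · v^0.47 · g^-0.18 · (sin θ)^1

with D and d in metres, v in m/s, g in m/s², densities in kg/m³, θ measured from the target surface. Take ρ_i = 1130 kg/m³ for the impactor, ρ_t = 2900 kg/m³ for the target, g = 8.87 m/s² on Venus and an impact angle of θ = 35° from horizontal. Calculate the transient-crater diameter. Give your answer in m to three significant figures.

D ≈ 787 m

In SI units: v = 26500 m/s.
(ρ_i/ρ_t)^0.378 = (1130/2900)^0.378 = 0.7003
d^0.74 = 52^0.74 = 18.61
v^0.47 = 26500^0.47 = 119.9
g^-0.18 = 8.87^-0.18 = 0.6751
(sin 35°)^1 = 0.5736^1 = 0.5736
D = 1.3 × 0.7003 × 18.61 × 119.9 × 0.6751 × 0.5736 = 786.6 m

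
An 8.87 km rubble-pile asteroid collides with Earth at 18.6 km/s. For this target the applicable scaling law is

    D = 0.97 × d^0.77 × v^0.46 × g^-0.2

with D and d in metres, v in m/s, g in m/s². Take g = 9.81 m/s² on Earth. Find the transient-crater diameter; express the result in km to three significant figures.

D ≈ 62.0 km

In SI units: d = 8870 m, v = 18600 m/s.
d^0.77 = 8870^0.77 = 1096
v^0.46 = 18600^0.46 = 92.04
g^-0.2 = 9.81^-0.2 = 0.6334
D = 0.97 × 1096 × 92.04 × 0.6334 = 61978 m
   = 61.98 km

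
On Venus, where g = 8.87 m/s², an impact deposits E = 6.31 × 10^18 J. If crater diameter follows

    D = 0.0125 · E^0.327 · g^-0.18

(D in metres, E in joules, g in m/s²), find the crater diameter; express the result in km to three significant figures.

E^0.327 = (6.31 × 10^18)^0.327 = 1.405 × 10^6
g^-0.18 = 8.87^-0.18 = 0.6751
D = 0.0125 × 1.405 × 10^6 × 0.6751 = 11856 m
   = 11.86 km

D ≈ 11.9 km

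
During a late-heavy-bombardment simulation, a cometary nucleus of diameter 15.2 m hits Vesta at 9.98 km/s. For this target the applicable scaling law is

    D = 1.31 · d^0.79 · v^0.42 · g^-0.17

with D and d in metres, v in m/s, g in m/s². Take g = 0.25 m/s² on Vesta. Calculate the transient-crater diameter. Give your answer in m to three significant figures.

In SI units: v = 9980 m/s.
d^0.79 = 15.2^0.79 = 8.583
v^0.42 = 9980^0.42 = 47.82
g^-0.17 = 0.25^-0.17 = 1.266
D = 1.31 × 8.583 × 47.82 × 1.266 = 680.7 m

D ≈ 681 m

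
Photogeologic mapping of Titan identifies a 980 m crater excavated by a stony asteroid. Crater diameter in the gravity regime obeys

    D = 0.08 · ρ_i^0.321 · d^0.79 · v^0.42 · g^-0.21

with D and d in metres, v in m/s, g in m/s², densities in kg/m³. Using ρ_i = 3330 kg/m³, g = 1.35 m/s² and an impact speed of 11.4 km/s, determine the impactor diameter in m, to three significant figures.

d ≈ 41.8 m

Rearranging for d: d = [D / (0.08 · 3330^0.321 · 11400^0.42 · 1.35^-0.21)]^(1/0.79).
3330^0.321 = 13.51
11400^0.42 = 50.57
1.35^-0.21 = 0.9389
Denominator = 0.08 × 13.51 × 50.57 × 0.9389 = 51.32
D / 51.32 = 980 / 51.32 = 19.10
d = 19.10^(1/0.79) = 19.10^1.2658 = 41.83 m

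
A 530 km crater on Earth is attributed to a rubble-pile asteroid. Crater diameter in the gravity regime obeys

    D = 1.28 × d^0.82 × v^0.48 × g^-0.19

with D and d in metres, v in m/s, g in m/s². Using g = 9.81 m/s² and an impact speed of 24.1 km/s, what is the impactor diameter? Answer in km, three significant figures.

d ≈ 32.7 km

Rearranging for d: d = [D / (1.28 · 24100^0.48 · 9.81^-0.19)]^(1/0.82).
D = 530000 m.
24100^0.48 = 126.9
9.81^-0.19 = 0.6480
Denominator = 1.28 × 126.9 × 0.6480 = 105.3
D / 105.3 = 530000 / 105.3 = 5033
d = 5033^(1/0.82) = 5033^1.2195 = 32687 m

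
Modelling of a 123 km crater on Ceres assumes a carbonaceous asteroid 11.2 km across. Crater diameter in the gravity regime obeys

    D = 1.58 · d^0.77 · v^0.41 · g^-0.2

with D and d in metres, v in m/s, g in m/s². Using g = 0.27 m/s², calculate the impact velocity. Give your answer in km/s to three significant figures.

v ≈ 11.2 km/s

Rearranging for v: v = [D / (1.58 · 11200^0.77 · 0.27^-0.2)]^(1/0.41).
D = 123000 m.
11200^0.77 = 1312
0.27^-0.2 = 1.299
Denominator = 1.58 × 1312 × 1.299 = 2693
D / 2693 = 123000 / 2693 = 45.67
v = 45.67^(1/0.41) = 45.67^2.439 = 11165 m/s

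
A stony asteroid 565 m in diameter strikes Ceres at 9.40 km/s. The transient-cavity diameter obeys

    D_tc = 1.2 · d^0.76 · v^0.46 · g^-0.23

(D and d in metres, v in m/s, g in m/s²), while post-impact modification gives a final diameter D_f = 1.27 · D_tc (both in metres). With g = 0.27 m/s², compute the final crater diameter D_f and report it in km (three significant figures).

D_f ≈ 17.1 km

v = 9400 m/s.
d^0.76 = 565^0.76 = 123.5
v^0.46 = 9400^0.46 = 67.24
g^-0.23 = 0.27^-0.23 = 1.351
D_tc = 1.2 × 123.5 × 67.24 × 1.351 = 13460 m
D_f = 1.27 × 13460 = 17094 m
     = 17.09 km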